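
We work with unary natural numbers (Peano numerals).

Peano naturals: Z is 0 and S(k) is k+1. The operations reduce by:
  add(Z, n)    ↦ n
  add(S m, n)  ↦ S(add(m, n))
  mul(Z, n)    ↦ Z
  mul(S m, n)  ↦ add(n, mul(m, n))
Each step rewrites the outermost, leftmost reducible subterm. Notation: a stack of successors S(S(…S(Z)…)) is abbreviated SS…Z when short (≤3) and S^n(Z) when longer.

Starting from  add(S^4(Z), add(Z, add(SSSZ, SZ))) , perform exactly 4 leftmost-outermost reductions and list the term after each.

Answer: after 4 steps: S(S(S(S(add(Z, add(Z, add(SSSZ, SZ)))))))

Working:
  start: add(S^4(Z), add(Z, add(SSSZ, SZ)))
  step 1: S(add(SSSZ, add(Z, add(SSSZ, SZ))))
  step 2: S(S(add(SSZ, add(Z, add(SSSZ, SZ)))))
  step 3: S(S(S(add(SZ, add(Z, add(SSSZ, SZ))))))
  step 4: S(S(S(S(add(Z, add(Z, add(SSSZ, SZ)))))))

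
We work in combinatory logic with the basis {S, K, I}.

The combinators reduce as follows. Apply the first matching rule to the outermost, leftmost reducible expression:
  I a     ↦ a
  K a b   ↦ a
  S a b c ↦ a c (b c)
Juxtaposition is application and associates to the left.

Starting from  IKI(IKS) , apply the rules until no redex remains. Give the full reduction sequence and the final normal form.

  start: IKI(IKS)
  [1] KI(IKS)
  [2] I

Answer: normal form = I  (in 2 steps)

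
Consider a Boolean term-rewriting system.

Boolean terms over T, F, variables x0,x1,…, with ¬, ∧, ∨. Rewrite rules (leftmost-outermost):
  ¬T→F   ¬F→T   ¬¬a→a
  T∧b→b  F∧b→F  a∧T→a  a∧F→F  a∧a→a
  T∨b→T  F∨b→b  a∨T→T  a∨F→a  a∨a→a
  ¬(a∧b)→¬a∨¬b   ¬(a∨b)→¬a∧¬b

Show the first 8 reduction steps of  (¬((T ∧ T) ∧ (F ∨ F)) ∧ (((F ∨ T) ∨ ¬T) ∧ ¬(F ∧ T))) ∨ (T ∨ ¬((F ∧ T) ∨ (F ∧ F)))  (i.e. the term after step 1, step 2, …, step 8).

Answer: after 8 steps: (T ∧ (((F ∨ T) ∨ ¬T) ∧ ¬(F ∧ T))) ∨ (T ∨ ¬((F ∧ T) ∨ (F ∧ F)))

Reduction:
  start: (¬((T ∧ T) ∧ (F ∨ F)) ∧ (((F ∨ T) ∨ ¬T) ∧ ¬(F ∧ T))) ∨ (T ∨ ¬((F ∧ T) ∨ (F ∧ F)))
  →1  ((¬(T ∧ T) ∨ ¬(F ∨ F)) ∧ (((F ∨ T) ∨ ¬T) ∧ ¬(F ∧ T))) ∨ (T ∨ ¬((F ∧ T) ∨ (F ∧ F)))
  →2  (((¬T ∨ ¬T) ∨ ¬(F ∨ F)) ∧ (((F ∨ T) ∨ ¬T) ∧ ¬(F ∧ T))) ∨ (T ∨ ¬((F ∧ T) ∨ (F ∧ F)))
  →3  ((¬T ∨ ¬(F ∨ F)) ∧ (((F ∨ T) ∨ ¬T) ∧ ¬(F ∧ T))) ∨ (T ∨ ¬((F ∧ T) ∨ (F ∧ F)))
  →4  ((F ∨ ¬(F ∨ F)) ∧ (((F ∨ T) ∨ ¬T) ∧ ¬(F ∧ T))) ∨ (T ∨ ¬((F ∧ T) ∨ (F ∧ F)))
  →5  (¬(F ∨ F) ∧ (((F ∨ T) ∨ ¬T) ∧ ¬(F ∧ T))) ∨ (T ∨ ¬((F ∧ T) ∨ (F ∧ F)))
  →6  ((¬F ∧ ¬F) ∧ (((F ∨ T) ∨ ¬T) ∧ ¬(F ∧ T))) ∨ (T ∨ ¬((F ∧ T) ∨ (F ∧ F)))
  →7  (¬F ∧ (((F ∨ T) ∨ ¬T) ∧ ¬(F ∧ T))) ∨ (T ∨ ¬((F ∧ T) ∨ (F ∧ F)))
  →8  (T ∧ (((F ∨ T) ∨ ¬T) ∧ ¬(F ∧ T))) ∨ (T ∨ ¬((F ∧ T) ∨ (F ∧ F)))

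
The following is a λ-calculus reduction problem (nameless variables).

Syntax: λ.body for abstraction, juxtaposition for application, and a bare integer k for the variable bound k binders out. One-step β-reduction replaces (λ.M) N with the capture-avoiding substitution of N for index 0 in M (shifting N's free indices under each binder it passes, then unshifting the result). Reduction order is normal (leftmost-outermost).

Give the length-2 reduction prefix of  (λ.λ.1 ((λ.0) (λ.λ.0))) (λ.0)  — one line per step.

  start: (λ.λ.1 ((λ.0) (λ.λ.0))) (λ.0)
  step 1: λ.(λ.0) ((λ.0) (λ.λ.0))
  step 2: λ.(λ.0) (λ.λ.0)

Answer: after 2 steps: λ.(λ.0) (λ.λ.0)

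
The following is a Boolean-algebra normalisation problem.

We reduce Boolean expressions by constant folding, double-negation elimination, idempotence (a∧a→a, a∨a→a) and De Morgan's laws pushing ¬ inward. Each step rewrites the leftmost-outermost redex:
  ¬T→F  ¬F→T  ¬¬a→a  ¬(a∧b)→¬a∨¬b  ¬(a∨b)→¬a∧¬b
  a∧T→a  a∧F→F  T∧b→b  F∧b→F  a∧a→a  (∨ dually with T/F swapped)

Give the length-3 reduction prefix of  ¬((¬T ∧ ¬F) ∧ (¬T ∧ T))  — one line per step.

  start: ¬((¬T ∧ ¬F) ∧ (¬T ∧ T))
  [1] ¬(¬T ∧ ¬F) ∨ ¬(¬T ∧ T)
  [2] (¬¬T ∨ ¬¬F) ∨ ¬(¬T ∧ T)
  [3] (T ∨ ¬¬F) ∨ ¬(¬T ∧ T)

Answer: after 3 steps: (T ∨ ¬¬F) ∨ ¬(¬T ∧ T)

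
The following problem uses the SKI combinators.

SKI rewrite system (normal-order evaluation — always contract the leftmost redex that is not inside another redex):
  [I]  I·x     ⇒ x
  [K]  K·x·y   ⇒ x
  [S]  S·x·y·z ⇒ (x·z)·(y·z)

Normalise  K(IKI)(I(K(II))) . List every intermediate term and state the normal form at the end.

Answer: normal form = KI  (in 2 steps)

Working:
  start: K(IKI)(I(K(II)))
  [1] IKI
  [2] KI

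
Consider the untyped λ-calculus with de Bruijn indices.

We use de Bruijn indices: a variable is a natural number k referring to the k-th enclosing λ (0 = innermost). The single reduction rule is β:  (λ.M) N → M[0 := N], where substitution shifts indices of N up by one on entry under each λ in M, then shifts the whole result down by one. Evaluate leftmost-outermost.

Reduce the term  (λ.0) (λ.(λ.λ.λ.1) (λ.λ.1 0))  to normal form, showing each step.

  start: (λ.0) (λ.(λ.λ.λ.1) (λ.λ.1 0))
  step 1: λ.(λ.λ.λ.1) (λ.λ.1 0)
  step 2: λ.λ.λ.1

Answer: normal form = λ.λ.λ.1  (in 2 steps)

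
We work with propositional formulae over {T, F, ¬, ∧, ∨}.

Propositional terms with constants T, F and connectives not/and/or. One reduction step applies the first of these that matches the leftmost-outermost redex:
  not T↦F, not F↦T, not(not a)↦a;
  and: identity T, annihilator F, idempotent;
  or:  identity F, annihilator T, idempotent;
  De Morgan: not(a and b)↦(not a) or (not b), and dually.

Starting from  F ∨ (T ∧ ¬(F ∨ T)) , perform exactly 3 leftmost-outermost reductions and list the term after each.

Answer: after 3 steps: ¬F ∧ ¬T

Working:
  start: F ∨ (T ∧ ¬(F ∨ T))
  step 1: T ∧ ¬(F ∨ T)
  step 2: ¬(F ∨ T)
  step 3: ¬F ∧ ¬T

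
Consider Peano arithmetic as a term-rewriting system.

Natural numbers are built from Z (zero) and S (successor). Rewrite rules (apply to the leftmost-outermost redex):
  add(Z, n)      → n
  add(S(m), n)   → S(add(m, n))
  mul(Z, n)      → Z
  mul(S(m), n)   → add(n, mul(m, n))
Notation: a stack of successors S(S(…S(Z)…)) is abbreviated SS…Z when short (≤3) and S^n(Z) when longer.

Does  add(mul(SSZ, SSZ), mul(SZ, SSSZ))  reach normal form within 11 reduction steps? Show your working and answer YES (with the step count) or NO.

  start: add(mul(SSZ, SSZ), mul(SZ, SSSZ))
  →1  add(add(SSZ, mul(SZ, SSZ)), mul(SZ, SSSZ))
  →2  add(S(add(SZ, mul(SZ, SSZ))), mul(SZ, SSSZ))
  →3  S(add(add(SZ, mul(SZ, SSZ)), mul(SZ, SSSZ)))
  →4  S(add(S(add(Z, mul(SZ, SSZ))), mul(SZ, SSSZ)))
  →5  S(S(add(add(Z, mul(SZ, SSZ)), mul(SZ, SSSZ))))
  →6  S(S(add(mul(SZ, SSZ), mul(SZ, SSSZ))))
  →7  S(S(add(add(SSZ, mul(Z, SSZ)), mul(SZ, SSSZ))))
  →8  S(S(add(S(add(SZ, mul(Z, SSZ))), mul(SZ, SSSZ))))
  →9  S(S(S(add(add(SZ, mul(Z, SSZ)), mul(SZ, SSSZ)))))
  →10  S(S(S(add(S(add(Z, mul(Z, SSZ))), mul(SZ, SSSZ)))))
  →11  S(S(S(S(add(add(Z, mul(Z, SSZ)), mul(SZ, SSSZ))))))

Answer: NO — after 11 steps the term is S(S(S(S(add(add(Z, mul(Z, SSZ)), mul(SZ, SSSZ)))))), not yet normal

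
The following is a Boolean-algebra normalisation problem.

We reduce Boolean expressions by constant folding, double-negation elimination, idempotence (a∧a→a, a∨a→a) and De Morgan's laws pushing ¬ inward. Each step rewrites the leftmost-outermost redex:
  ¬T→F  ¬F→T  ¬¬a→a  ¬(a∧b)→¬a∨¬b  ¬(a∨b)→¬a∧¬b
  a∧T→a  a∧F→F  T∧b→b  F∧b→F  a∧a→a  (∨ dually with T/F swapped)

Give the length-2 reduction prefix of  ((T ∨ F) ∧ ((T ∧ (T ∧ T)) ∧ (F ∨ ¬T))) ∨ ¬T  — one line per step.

Answer: after 2 steps: ((T ∧ (T ∧ T)) ∧ (F ∨ ¬T)) ∨ ¬T

Reduction:
  start: ((T ∨ F) ∧ ((T ∧ (T ∧ T)) ∧ (F ∨ ¬T))) ∨ ¬T
  step 1: (T ∧ ((T ∧ (T ∧ T)) ∧ (F ∨ ¬T))) ∨ ¬T
  step 2: ((T ∧ (T ∧ T)) ∧ (F ∨ ¬T)) ∨ ¬T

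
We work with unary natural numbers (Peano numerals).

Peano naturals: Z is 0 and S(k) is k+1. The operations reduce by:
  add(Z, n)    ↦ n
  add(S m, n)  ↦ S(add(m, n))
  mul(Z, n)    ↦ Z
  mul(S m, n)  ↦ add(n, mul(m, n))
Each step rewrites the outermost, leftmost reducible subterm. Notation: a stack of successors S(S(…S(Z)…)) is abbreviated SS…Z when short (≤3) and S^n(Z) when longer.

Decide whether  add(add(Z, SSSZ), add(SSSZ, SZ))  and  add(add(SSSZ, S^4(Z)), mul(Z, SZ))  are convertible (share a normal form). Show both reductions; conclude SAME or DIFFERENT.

Answer: SAME — A ⇓ S^7(Z), B ⇓ S^7(Z)

Reduction:
Term A:
  start: add(add(Z, SSSZ), add(SSSZ, SZ))
  →1  add(SSSZ, add(SSSZ, SZ))
  →2  S(add(SSZ, add(SSSZ, SZ)))
  →3  S(S(add(SZ, add(SSSZ, SZ))))
  →4  S(S(S(add(Z, add(SSSZ, SZ)))))
  →5  S(S(S(add(SSSZ, SZ))))
  →6  S(S(S(S(add(SSZ, SZ)))))
  →7  S(S(S(S(S(add(SZ, SZ))))))
  →8  S(S(S(S(S(S(add(Z, SZ)))))))
  →9  S^7(Z)

Term B:
  start: add(add(SSSZ, S^4(Z)), mul(Z, SZ))
  →1  add(S(add(SSZ, S^4(Z))), mul(Z, SZ))
  →2  S(add(add(SSZ, S^4(Z)), mul(Z, SZ)))
  →3  S(add(S(add(SZ, S^4(Z))), mul(Z, SZ)))
  →4  S(S(add(add(SZ, S^4(Z)), mul(Z, SZ))))
  →5  S(S(add(S(add(Z, S^4(Z))), mul(Z, SZ))))
  →6  S(S(S(add(add(Z, S^4(Z)), mul(Z, SZ)))))
  →7  S(S(S(add(S^4(Z), mul(Z, SZ)))))
  →8  S(S(S(S(add(SSSZ, mul(Z, SZ))))))
  →9  S(S(S(S(S(add(SSZ, mul(Z, SZ)))))))
  →10  S(S(S(S(S(S(add(SZ, mul(Z, SZ))))))))
  →11  S(S(S(S(S(S(S(add(Z, mul(Z, SZ)))))))))
  →12  S(S(S(S(S(S(S(mul(Z, SZ))))))))
  →13  S^7(Z)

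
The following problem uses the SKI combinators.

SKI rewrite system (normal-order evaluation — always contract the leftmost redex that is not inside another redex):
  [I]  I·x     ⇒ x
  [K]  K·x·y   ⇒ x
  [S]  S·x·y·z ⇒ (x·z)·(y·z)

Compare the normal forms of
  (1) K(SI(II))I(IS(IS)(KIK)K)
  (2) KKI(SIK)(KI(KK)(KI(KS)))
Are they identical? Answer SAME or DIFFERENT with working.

Answer: DIFFERENT — A ⇓ SKK, B ⇓ SIK

Derivation:
Term A:
  start: K(SI(II))I(IS(IS)(KIK)K)
  [1] SI(II)(IS(IS)(KIK)K)
  [2] I(IS(IS)(KIK)K)(II(IS(IS)(KIK)K))
  [3] IS(IS)(KIK)K(II(IS(IS)(KIK)K))
  [4] S(IS)(KIK)K(II(IS(IS)(KIK)K))
  [5] ISK(KIKK)(II(IS(IS)(KIK)K))
  [6] SK(KIKK)(II(IS(IS)(KIK)K))
  [7] K(II(IS(IS)(KIK)K))(KIKK(II(IS(IS)(KIK)K)))
  [8] II(IS(IS)(KIK)K)
  [9] I(IS(IS)(KIK)K)
  [10] IS(IS)(KIK)K
  [11] S(IS)(KIK)K
  [12] ISK(KIKK)
  [13] SK(KIKK)
  [14] SK(IK)
  [15] SKK

Term B:
  start: KKI(SIK)(KI(KK)(KI(KS)))
  [1] K(SIK)(KI(KK)(KI(KS)))
  [2] SIK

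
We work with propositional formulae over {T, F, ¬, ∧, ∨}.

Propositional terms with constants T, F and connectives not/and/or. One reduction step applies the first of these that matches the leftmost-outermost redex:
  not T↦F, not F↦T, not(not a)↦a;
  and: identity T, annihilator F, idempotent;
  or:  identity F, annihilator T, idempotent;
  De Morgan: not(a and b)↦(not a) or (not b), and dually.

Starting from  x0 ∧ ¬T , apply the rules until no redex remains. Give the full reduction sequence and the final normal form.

  start: x0 ∧ ¬T
  step 1: x0 ∧ F
  step 2: F

Answer: normal form = F  (in 2 steps)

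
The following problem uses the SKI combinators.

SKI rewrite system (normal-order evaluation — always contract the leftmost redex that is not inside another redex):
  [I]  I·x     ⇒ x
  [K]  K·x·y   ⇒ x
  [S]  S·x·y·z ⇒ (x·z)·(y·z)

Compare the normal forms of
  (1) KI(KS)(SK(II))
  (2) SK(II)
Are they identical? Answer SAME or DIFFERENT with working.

Term A:
  start: KI(KS)(SK(II))
  →1  I(SK(II))
  →2  SK(II)
  →3  SKI

Term B:
  start: SK(II)
  →1  SKI

Answer: SAME — A ⇓ SKI, B ⇓ SKI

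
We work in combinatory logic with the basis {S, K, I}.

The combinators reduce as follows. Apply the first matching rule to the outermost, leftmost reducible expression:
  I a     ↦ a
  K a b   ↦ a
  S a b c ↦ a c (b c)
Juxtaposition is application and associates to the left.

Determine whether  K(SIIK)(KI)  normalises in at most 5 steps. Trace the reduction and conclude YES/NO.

  start: K(SIIK)(KI)
  →1  SIIK
  →2  IK(IK)
  →3  K(IK)
  →4  KK

Answer: YES — reaches normal form KK in 4 ≤ 5 steps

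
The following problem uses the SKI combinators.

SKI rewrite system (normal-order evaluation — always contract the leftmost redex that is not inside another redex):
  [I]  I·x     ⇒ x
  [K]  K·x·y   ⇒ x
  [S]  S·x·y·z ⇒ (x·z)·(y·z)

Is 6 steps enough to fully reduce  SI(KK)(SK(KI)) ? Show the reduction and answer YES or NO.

Answer: YES — reaches normal form K in 5 ≤ 6 steps

Reduction:
  start: SI(KK)(SK(KI))
  [1] I(SK(KI))(KK(SK(KI)))
  [2] SK(KI)(KK(SK(KI)))
  [3] K(KK(SK(KI)))(KI(KK(SK(KI))))
  [4] KK(SK(KI))
  [5] K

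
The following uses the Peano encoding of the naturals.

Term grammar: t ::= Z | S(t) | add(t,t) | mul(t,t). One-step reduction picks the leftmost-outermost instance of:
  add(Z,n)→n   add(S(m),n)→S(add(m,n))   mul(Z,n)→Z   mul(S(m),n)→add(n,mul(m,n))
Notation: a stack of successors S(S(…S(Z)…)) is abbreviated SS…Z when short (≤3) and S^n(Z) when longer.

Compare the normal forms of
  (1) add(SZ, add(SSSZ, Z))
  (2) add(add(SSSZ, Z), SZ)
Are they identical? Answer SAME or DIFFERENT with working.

Answer: SAME — A ⇓ S^4(Z), B ⇓ S^4(Z)

Derivation:
Term A:
  start: add(SZ, add(SSSZ, Z))
  →1  S(add(Z, add(SSSZ, Z)))
  →2  S(add(SSSZ, Z))
  →3  S(S(add(SSZ, Z)))
  →4  S(S(S(add(SZ, Z))))
  →5  S(S(S(S(add(Z, Z)))))
  →6  S^4(Z)

Term B:
  start: add(add(SSSZ, Z), SZ)
  →1  add(S(add(SSZ, Z)), SZ)
  →2  S(add(add(SSZ, Z), SZ))
  →3  S(add(S(add(SZ, Z)), SZ))
  →4  S(S(add(add(SZ, Z), SZ)))
  →5  S(S(add(S(add(Z, Z)), SZ)))
  →6  S(S(S(add(add(Z, Z), SZ))))
  →7  S(S(S(add(Z, SZ))))
  →8  S^4(Z)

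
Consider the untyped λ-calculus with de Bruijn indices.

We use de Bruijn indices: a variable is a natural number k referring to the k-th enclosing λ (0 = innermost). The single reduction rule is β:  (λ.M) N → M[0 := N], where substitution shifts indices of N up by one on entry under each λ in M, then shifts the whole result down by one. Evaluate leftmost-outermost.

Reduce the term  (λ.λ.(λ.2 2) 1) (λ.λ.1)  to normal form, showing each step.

  start: (λ.λ.(λ.2 2) 1) (λ.λ.1)
  →1  λ.(λ.(λ.λ.1) (λ.λ.1)) (λ.λ.1)
  →2  λ.(λ.λ.1) (λ.λ.1)
  →3  λ.λ.λ.λ.1

Answer: normal form = λ.λ.λ.λ.1  (in 3 steps)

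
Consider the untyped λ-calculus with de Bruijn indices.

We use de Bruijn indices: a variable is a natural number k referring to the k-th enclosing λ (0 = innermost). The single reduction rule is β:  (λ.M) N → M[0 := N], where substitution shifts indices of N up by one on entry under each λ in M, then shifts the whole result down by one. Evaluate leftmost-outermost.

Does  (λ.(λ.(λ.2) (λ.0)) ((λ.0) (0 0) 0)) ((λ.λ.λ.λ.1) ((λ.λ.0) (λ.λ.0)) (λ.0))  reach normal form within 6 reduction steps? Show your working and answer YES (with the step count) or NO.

  start: (λ.(λ.(λ.2) (λ.0)) ((λ.0) (0 0) 0)) ((λ.λ.λ.λ.1) ((λ.λ.0) (λ.λ.0)) (λ.0))
  step 1: (λ.(λ.(λ.λ.λ.λ.1) ((λ.λ.0) (λ.λ.0)) (λ.0)) (λ.0)) ((λ.0) ((λ.λ.λ.λ.1) ((λ.λ.0) (λ.λ.0)) (λ.0) ((λ.λ.λ.λ.1) ((λ.λ.0) (λ.λ.0)) (λ.0))) ((λ.λ.λ.λ.1) ((λ.λ.0) (λ.λ.0)) (λ.0)))
  step 2: (λ.(λ.λ.λ.λ.1) ((λ.λ.0) (λ.λ.0)) (λ.0)) (λ.0)
  step 3: (λ.λ.λ.λ.1) ((λ.λ.0) (λ.λ.0)) (λ.0)
  step 4: (λ.λ.λ.1) (λ.0)
  step 5: λ.λ.1

Answer: YES — reaches normal form λ.λ.1 in 5 ≤ 6 steps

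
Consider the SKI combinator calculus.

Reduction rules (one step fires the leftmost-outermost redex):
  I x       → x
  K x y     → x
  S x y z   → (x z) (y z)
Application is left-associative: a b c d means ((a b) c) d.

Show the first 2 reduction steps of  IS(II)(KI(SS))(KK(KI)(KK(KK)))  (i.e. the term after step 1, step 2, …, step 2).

Answer: after 2 steps: II(KK(KI)(KK(KK)))(KI(SS)(KK(KI)(KK(KK))))

Derivation:
  start: IS(II)(KI(SS))(KK(KI)(KK(KK)))
  step 1: S(II)(KI(SS))(KK(KI)(KK(KK)))
  step 2: II(KK(KI)(KK(KK)))(KI(SS)(KK(KI)(KK(KK))))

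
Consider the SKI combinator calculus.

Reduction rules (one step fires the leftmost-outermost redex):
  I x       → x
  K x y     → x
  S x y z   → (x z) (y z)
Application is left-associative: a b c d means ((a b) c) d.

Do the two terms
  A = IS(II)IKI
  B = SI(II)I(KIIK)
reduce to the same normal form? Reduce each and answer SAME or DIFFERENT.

Answer: SAME — A ⇓ K, B ⇓ K

Working:
Term A:
  start: IS(II)IKI
  step 1: S(II)IKI
  step 2: IIK(IK)I
  step 3: IK(IK)I
  step 4: K(IK)I
  step 5: IK
  step 6: K

Term B:
  start: SI(II)I(KIIK)
  step 1: II(III)(KIIK)
  step 2: I(III)(KIIK)
  step 3: III(KIIK)
  step 4: II(KIIK)
  step 5: I(KIIK)
  step 6: KIIK
  step 7: IK
  step 8: K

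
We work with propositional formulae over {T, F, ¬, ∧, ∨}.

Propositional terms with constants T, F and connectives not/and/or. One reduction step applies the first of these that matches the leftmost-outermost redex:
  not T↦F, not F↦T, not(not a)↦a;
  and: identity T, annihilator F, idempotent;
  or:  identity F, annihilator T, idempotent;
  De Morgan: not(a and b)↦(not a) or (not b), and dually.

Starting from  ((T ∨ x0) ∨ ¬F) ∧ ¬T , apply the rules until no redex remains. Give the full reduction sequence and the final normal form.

  start: ((T ∨ x0) ∨ ¬F) ∧ ¬T
  step 1: (T ∨ ¬F) ∧ ¬T
  step 2: T ∧ ¬T
  step 3: ¬T
  step 4: F

Answer: normal form = F  (in 4 steps)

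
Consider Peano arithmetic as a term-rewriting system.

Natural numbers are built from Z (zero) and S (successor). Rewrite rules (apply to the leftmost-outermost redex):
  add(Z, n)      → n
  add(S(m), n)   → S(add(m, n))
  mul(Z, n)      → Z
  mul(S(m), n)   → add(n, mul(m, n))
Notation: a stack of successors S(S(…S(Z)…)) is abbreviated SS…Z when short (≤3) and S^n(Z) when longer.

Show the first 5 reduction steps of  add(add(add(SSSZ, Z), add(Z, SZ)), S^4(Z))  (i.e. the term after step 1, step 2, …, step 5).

  start: add(add(add(SSSZ, Z), add(Z, SZ)), S^4(Z))
  step 1: add(add(S(add(SSZ, Z)), add(Z, SZ)), S^4(Z))
  step 2: add(S(add(add(SSZ, Z), add(Z, SZ))), S^4(Z))
  step 3: S(add(add(add(SSZ, Z), add(Z, SZ)), S^4(Z)))
  step 4: S(add(add(S(add(SZ, Z)), add(Z, SZ)), S^4(Z)))
  step 5: S(add(S(add(add(SZ, Z), add(Z, SZ))), S^4(Z)))

Answer: after 5 steps: S(add(S(add(add(SZ, Z), add(Z, SZ))), S^4(Z)))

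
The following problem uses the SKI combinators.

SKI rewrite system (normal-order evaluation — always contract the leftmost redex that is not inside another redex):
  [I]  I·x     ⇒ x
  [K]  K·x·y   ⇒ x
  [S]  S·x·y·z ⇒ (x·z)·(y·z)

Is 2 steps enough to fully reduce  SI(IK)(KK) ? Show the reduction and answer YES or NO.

  start: SI(IK)(KK)
  [1] I(KK)(IK(KK))
  [2] KK(IK(KK))

Answer: NO — after 2 steps the term is KK(IK(KK)), not yet normal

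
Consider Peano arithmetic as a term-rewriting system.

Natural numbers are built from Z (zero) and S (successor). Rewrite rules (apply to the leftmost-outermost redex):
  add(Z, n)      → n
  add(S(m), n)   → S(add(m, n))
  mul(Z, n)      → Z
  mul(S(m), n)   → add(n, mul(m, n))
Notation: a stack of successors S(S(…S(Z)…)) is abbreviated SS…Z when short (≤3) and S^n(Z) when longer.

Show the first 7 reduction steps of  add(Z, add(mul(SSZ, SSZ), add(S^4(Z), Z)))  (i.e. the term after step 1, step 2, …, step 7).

Answer: after 7 steps: S(S(add(mul(SZ, SSZ), add(S^4(Z), Z))))

Working:
  start: add(Z, add(mul(SSZ, SSZ), add(S^4(Z), Z)))
  step 1: add(mul(SSZ, SSZ), add(S^4(Z), Z))
  step 2: add(add(SSZ, mul(SZ, SSZ)), add(S^4(Z), Z))
  step 3: add(S(add(SZ, mul(SZ, SSZ))), add(S^4(Z), Z))
  step 4: S(add(add(SZ, mul(SZ, SSZ)), add(S^4(Z), Z)))
  step 5: S(add(S(add(Z, mul(SZ, SSZ))), add(S^4(Z), Z)))
  step 6: S(S(add(add(Z, mul(SZ, SSZ)), add(S^4(Z), Z))))
  step 7: S(S(add(mul(SZ, SSZ), add(S^4(Z), Z))))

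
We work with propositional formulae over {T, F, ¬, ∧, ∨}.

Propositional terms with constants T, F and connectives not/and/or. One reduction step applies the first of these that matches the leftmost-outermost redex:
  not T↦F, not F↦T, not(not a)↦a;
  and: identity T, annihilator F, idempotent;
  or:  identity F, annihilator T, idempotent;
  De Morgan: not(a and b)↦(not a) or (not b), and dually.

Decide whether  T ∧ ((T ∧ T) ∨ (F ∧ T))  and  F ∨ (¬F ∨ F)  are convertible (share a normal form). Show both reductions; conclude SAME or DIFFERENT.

Term A:
  start: T ∧ ((T ∧ T) ∨ (F ∧ T))
  step 1: (T ∧ T) ∨ (F ∧ T)
  step 2: T ∨ (F ∧ T)
  step 3: T

Term B:
  start: F ∨ (¬F ∨ F)
  step 1: ¬F ∨ F
  step 2: ¬F
  step 3: T

Answer: SAME — A ⇓ T, B ⇓ T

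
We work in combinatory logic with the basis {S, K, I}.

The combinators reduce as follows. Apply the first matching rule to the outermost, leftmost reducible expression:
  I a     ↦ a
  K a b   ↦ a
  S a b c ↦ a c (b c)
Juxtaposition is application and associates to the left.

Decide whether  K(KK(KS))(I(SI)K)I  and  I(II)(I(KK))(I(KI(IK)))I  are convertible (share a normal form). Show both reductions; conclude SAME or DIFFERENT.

Answer: SAME — A ⇓ KI, B ⇓ KI

Working:
Term A:
  start: K(KK(KS))(I(SI)K)I
  →1  KK(KS)I
  →2  KI

Term B:
  start: I(II)(I(KK))(I(KI(IK)))I
  →1  II(I(KK))(I(KI(IK)))I
  →2  I(I(KK))(I(KI(IK)))I
  →3  I(KK)(I(KI(IK)))I
  →4  KK(I(KI(IK)))I
  →5  KI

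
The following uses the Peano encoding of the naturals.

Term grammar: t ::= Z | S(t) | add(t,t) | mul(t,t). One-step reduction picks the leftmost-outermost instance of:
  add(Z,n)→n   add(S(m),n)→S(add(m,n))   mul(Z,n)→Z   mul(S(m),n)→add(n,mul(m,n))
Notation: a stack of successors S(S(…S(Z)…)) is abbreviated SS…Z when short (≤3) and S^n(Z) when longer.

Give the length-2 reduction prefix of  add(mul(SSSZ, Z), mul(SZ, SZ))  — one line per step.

  start: add(mul(SSSZ, Z), mul(SZ, SZ))
  [1] add(add(Z, mul(SSZ, Z)), mul(SZ, SZ))
  [2] add(mul(SSZ, Z), mul(SZ, SZ))

Answer: after 2 steps: add(mul(SSZ, Z), mul(SZ, SZ))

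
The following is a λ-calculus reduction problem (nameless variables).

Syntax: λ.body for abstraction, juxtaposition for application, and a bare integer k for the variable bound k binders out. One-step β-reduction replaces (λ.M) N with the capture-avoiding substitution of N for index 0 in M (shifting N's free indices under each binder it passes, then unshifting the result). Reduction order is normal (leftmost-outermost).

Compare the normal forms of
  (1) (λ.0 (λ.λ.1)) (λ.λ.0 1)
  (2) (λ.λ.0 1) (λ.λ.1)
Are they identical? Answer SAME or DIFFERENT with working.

Term A:
  start: (λ.0 (λ.λ.1)) (λ.λ.0 1)
  [1] (λ.λ.0 1) (λ.λ.1)
  [2] λ.0 (λ.λ.1)

Term B:
  start: (λ.λ.0 1) (λ.λ.1)
  [1] λ.0 (λ.λ.1)

Answer: SAME — A ⇓ λ.0 (λ.λ.1), B ⇓ λ.0 (λ.λ.1)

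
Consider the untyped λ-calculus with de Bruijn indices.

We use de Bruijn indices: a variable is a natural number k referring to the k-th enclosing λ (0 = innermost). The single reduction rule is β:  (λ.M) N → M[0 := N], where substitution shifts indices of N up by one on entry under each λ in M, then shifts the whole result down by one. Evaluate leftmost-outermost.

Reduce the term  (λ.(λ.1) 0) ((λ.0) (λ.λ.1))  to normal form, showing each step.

  start: (λ.(λ.1) 0) ((λ.0) (λ.λ.1))
  [1] (λ.(λ.0) (λ.λ.1)) ((λ.0) (λ.λ.1))
  [2] (λ.0) (λ.λ.1)
  [3] λ.λ.1

Answer: normal form = λ.λ.1  (in 3 steps)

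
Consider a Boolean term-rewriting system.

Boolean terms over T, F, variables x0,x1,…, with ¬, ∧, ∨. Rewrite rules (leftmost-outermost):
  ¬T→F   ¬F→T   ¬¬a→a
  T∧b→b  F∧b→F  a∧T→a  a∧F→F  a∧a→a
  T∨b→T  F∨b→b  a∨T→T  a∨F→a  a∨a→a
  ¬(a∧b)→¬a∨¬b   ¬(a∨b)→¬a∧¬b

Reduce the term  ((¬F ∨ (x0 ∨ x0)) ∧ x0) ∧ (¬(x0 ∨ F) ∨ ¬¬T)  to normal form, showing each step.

  start: ((¬F ∨ (x0 ∨ x0)) ∧ x0) ∧ (¬(x0 ∨ F) ∨ ¬¬T)
  [1] ((T ∨ (x0 ∨ x0)) ∧ x0) ∧ (¬(x0 ∨ F) ∨ ¬¬T)
  [2] (T ∧ x0) ∧ (¬(x0 ∨ F) ∨ ¬¬T)
  [3] x0 ∧ (¬(x0 ∨ F) ∨ ¬¬T)
  [4] x0 ∧ ((¬x0 ∧ ¬F) ∨ ¬¬T)
  [5] x0 ∧ ((¬x0 ∧ T) ∨ ¬¬T)
  [6] x0 ∧ (¬x0 ∨ ¬¬T)
  [7] x0 ∧ (¬x0 ∨ T)
  [8] x0 ∧ T
  [9] x0

Answer: normal form = x0  (in 9 steps)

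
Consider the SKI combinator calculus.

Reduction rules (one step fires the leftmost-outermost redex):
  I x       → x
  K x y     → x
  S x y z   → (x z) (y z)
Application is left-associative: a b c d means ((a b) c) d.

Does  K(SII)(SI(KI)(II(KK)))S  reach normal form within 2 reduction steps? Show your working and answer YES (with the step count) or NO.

Answer: NO — after 2 steps the term is IS(IS), not yet normal

Derivation:
  start: K(SII)(SI(KI)(II(KK)))S
  [1] SIIS
  [2] IS(IS)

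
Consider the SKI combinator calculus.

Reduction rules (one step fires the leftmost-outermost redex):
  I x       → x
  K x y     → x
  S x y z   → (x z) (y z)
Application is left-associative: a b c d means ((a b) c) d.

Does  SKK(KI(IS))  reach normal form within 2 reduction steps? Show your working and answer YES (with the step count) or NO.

Answer: NO — after 2 steps the term is KI(IS), not yet normal

Reduction:
  start: SKK(KI(IS))
  step 1: K(KI(IS))(K(KI(IS)))
  step 2: KI(IS)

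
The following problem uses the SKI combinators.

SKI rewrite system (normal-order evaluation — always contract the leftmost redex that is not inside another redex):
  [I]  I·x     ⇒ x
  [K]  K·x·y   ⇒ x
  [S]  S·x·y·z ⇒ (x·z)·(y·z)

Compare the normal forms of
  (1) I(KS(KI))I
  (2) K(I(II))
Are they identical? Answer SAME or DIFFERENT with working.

Term A:
  start: I(KS(KI))I
  step 1: KS(KI)I
  step 2: SI

Term B:
  start: K(I(II))
  step 1: K(II)
  step 2: KI

Answer: DIFFERENT — A ⇓ SI, B ⇓ KI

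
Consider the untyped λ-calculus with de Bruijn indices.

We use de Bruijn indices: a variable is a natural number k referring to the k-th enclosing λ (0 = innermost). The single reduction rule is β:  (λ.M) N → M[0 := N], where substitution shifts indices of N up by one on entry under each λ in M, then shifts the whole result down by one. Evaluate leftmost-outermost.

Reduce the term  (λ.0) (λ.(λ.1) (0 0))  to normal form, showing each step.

Answer: normal form = λ.0  (in 2 steps)

Derivation:
  start: (λ.0) (λ.(λ.1) (0 0))
  →1  λ.(λ.1) (0 0)
  →2  λ.0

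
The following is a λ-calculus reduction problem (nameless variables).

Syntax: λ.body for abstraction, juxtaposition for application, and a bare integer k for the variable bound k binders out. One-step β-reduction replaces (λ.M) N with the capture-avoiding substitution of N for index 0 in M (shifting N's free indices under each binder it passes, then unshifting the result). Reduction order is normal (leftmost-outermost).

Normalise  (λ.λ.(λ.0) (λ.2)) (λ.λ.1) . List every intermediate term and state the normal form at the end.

Answer: normal form = λ.λ.λ.λ.1  (in 2 steps)

Reduction:
  start: (λ.λ.(λ.0) (λ.2)) (λ.λ.1)
  [1] λ.(λ.0) (λ.λ.λ.1)
  [2] λ.λ.λ.λ.1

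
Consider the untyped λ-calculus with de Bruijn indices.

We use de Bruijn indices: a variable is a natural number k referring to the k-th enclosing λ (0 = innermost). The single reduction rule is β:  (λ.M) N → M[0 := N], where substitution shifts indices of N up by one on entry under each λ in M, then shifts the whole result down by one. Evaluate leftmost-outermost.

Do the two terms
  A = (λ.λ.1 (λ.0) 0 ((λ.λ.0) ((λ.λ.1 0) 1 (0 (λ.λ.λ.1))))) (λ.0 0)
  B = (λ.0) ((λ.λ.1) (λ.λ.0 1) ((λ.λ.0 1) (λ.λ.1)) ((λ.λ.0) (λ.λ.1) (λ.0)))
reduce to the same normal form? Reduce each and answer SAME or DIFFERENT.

Answer: SAME — A ⇓ λ.0 (λ.0), B ⇓ λ.0 (λ.0)

Reduction:
Term A:
  start: (λ.λ.1 (λ.0) 0 ((λ.λ.0) ((λ.λ.1 0) 1 (0 (λ.λ.λ.1))))) (λ.0 0)
  step 1: λ.(λ.0 0) (λ.0) 0 ((λ.λ.0) ((λ.λ.1 0) (λ.0 0) (0 (λ.λ.λ.1))))
  step 2: λ.(λ.0) (λ.0) 0 ((λ.λ.0) ((λ.λ.1 0) (λ.0 0) (0 (λ.λ.λ.1))))
  step 3: λ.(λ.0) 0 ((λ.λ.0) ((λ.λ.1 0) (λ.0 0) (0 (λ.λ.λ.1))))
  step 4: λ.0 ((λ.λ.0) ((λ.λ.1 0) (λ.0 0) (0 (λ.λ.λ.1))))
  step 5: λ.0 (λ.0)

Term B:
  start: (λ.0) ((λ.λ.1) (λ.λ.0 1) ((λ.λ.0 1) (λ.λ.1)) ((λ.λ.0) (λ.λ.1) (λ.0)))
  step 1: (λ.λ.1) (λ.λ.0 1) ((λ.λ.0 1) (λ.λ.1)) ((λ.λ.0) (λ.λ.1) (λ.0))
  step 2: (λ.λ.λ.0 1) ((λ.λ.0 1) (λ.λ.1)) ((λ.λ.0) (λ.λ.1) (λ.0))
  step 3: (λ.λ.0 1) ((λ.λ.0) (λ.λ.1) (λ.0))
  step 4: λ.0 ((λ.λ.0) (λ.λ.1) (λ.0))
  step 5: λ.0 ((λ.0) (λ.0))
  step 6: λ.0 (λ.0)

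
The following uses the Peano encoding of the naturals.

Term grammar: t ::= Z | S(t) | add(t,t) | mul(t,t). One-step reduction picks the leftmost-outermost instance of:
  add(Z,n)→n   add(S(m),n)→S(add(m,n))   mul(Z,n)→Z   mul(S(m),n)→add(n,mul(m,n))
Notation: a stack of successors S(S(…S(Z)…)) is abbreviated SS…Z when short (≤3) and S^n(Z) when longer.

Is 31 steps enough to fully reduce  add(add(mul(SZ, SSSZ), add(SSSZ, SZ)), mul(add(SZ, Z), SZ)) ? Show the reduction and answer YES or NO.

  start: add(add(mul(SZ, SSSZ), add(SSSZ, SZ)), mul(add(SZ, Z), SZ))
  step 1: add(add(add(SSSZ, mul(Z, SSSZ)), add(SSSZ, SZ)), mul(add(SZ, Z), SZ))
  step 2: add(add(S(add(SSZ, mul(Z, SSSZ))), add(SSSZ, SZ)), mul(add(SZ, Z), SZ))
  step 3: add(S(add(add(SSZ, mul(Z, SSSZ)), add(SSSZ, SZ))), mul(add(SZ, Z), SZ))
  step 4: S(add(add(add(SSZ, mul(Z, SSSZ)), add(SSSZ, SZ)), mul(add(SZ, Z), SZ)))
  step 5: S(add(add(S(add(SZ, mul(Z, SSSZ))), add(SSSZ, SZ)), mul(add(SZ, Z), SZ)))
  step 6: S(add(S(add(add(SZ, mul(Z, SSSZ)), add(SSSZ, SZ))), mul(add(SZ, Z), SZ)))
  step 7: S(S(add(add(add(SZ, mul(Z, SSSZ)), add(SSSZ, SZ)), mul(add(SZ, Z), SZ))))
  step 8: S(S(add(add(S(add(Z, mul(Z, SSSZ))), add(SSSZ, SZ)), mul(add(SZ, Z), SZ))))
  step 9: S(S(add(S(add(add(Z, mul(Z, SSSZ)), add(SSSZ, SZ))), mul(add(SZ, Z), SZ))))
  step 10: S(S(S(add(add(add(Z, mul(Z, SSSZ)), add(SSSZ, SZ)), mul(add(SZ, Z), SZ)))))
  step 11: S(S(S(add(add(mul(Z, SSSZ), add(SSSZ, SZ)), mul(add(SZ, Z), SZ)))))
  step 12: S(S(S(add(add(Z, add(SSSZ, SZ)), mul(add(SZ, Z), SZ)))))
  step 13: S(S(S(add(add(SSSZ, SZ), mul(add(SZ, Z), SZ)))))
  step 14: S(S(S(add(S(add(SSZ, SZ)), mul(add(SZ, Z), SZ)))))
  step 15: S(S(S(S(add(add(SSZ, SZ), mul(add(SZ, Z), SZ))))))
  step 16: S(S(S(S(add(S(add(SZ, SZ)), mul(add(SZ, Z), SZ))))))
  step 17: S(S(S(S(S(add(add(SZ, SZ), mul(add(SZ, Z), SZ)))))))
  step 18: S(S(S(S(S(add(S(add(Z, SZ)), mul(add(SZ, Z), SZ)))))))
  step 19: S(S(S(S(S(S(add(add(Z, SZ), mul(add(SZ, Z), SZ))))))))
  step 20: S(S(S(S(S(S(add(SZ, mul(add(SZ, Z), SZ))))))))
  step 21: S(S(S(S(S(S(S(add(Z, mul(add(SZ, Z), SZ)))))))))
  step 22: S(S(S(S(S(S(S(mul(add(SZ, Z), SZ))))))))
  step 23: S(S(S(S(S(S(S(mul(S(add(Z, Z)), SZ))))))))
  step 24: S(S(S(S(S(S(S(add(SZ, mul(add(Z, Z), SZ)))))))))
  step 25: S(S(S(S(S(S(S(S(add(Z, mul(add(Z, Z), SZ))))))))))
  step 26: S(S(S(S(S(S(S(S(mul(add(Z, Z), SZ)))))))))
  step 27: S(S(S(S(S(S(S(S(mul(Z, SZ)))))))))
  step 28: S^8(Z)

Answer: YES — reaches normal form S^8(Z) in 28 ≤ 31 steps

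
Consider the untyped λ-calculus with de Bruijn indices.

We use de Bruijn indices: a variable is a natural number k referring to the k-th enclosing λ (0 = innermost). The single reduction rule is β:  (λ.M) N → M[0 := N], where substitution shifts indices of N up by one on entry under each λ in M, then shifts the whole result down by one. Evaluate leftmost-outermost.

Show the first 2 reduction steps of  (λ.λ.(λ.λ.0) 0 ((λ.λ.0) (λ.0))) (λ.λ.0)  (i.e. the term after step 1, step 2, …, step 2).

Answer: after 2 steps: λ.(λ.0) ((λ.λ.0) (λ.0))

Derivation:
  start: (λ.λ.(λ.λ.0) 0 ((λ.λ.0) (λ.0))) (λ.λ.0)
  [1] λ.(λ.λ.0) 0 ((λ.λ.0) (λ.0))
  [2] λ.(λ.0) ((λ.λ.0) (λ.0))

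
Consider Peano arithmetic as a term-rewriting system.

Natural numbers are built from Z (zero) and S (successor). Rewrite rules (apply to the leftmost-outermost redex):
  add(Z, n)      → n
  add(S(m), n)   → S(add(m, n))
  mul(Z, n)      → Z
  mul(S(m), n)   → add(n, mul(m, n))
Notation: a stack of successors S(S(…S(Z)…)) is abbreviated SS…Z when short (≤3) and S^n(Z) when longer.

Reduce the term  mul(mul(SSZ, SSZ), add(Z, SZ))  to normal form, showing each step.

  start: mul(mul(SSZ, SSZ), add(Z, SZ))
  →1  mul(add(SSZ, mul(SZ, SSZ)), add(Z, SZ))
  →2  mul(S(add(SZ, mul(SZ, SSZ))), add(Z, SZ))
  →3  add(add(Z, SZ), mul(add(SZ, mul(SZ, SSZ)), add(Z, SZ)))
  →4  add(SZ, mul(add(SZ, mul(SZ, SSZ)), add(Z, SZ)))
  →5  S(add(Z, mul(add(SZ, mul(SZ, SSZ)), add(Z, SZ))))
  →6  S(mul(add(SZ, mul(SZ, SSZ)), add(Z, SZ)))
  →7  S(mul(S(add(Z, mul(SZ, SSZ))), add(Z, SZ)))
  →8  S(add(add(Z, SZ), mul(add(Z, mul(SZ, SSZ)), add(Z, SZ))))
  →9  S(add(SZ, mul(add(Z, mul(SZ, SSZ)), add(Z, SZ))))
  →10  S(S(add(Z, mul(add(Z, mul(SZ, SSZ)), add(Z, SZ)))))
  →11  S(S(mul(add(Z, mul(SZ, SSZ)), add(Z, SZ))))
  →12  S(S(mul(mul(SZ, SSZ), add(Z, SZ))))
  →13  S(S(mul(add(SSZ, mul(Z, SSZ)), add(Z, SZ))))
  →14  S(S(mul(S(add(SZ, mul(Z, SSZ))), add(Z, SZ))))
  →15  S(S(add(add(Z, SZ), mul(add(SZ, mul(Z, SSZ)), add(Z, SZ)))))
  →16  S(S(add(SZ, mul(add(SZ, mul(Z, SSZ)), add(Z, SZ)))))
  →17  S(S(S(add(Z, mul(add(SZ, mul(Z, SSZ)), add(Z, SZ))))))
  →18  S(S(S(mul(add(SZ, mul(Z, SSZ)), add(Z, SZ)))))
  →19  S(S(S(mul(S(add(Z, mul(Z, SSZ))), add(Z, SZ)))))
  →20  S(S(S(add(add(Z, SZ), mul(add(Z, mul(Z, SSZ)), add(Z, SZ))))))
  →21  S(S(S(add(SZ, mul(add(Z, mul(Z, SSZ)), add(Z, SZ))))))
  →22  S(S(S(S(add(Z, mul(add(Z, mul(Z, SSZ)), add(Z, SZ)))))))
  →23  S(S(S(S(mul(add(Z, mul(Z, SSZ)), add(Z, SZ))))))
  →24  S(S(S(S(mul(mul(Z, SSZ), add(Z, SZ))))))
  →25  S(S(S(S(mul(Z, add(Z, SZ))))))
  →26  S^4(Z)

Answer: normal form = S^4(Z)  (in 26 steps)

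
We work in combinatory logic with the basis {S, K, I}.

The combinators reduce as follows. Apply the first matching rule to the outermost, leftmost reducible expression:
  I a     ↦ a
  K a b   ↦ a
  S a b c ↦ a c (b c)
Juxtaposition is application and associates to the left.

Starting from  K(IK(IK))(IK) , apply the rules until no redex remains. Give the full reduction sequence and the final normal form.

  start: K(IK(IK))(IK)
  →1  IK(IK)
  →2  K(IK)
  →3  KK

Answer: normal form = KK  (in 3 steps)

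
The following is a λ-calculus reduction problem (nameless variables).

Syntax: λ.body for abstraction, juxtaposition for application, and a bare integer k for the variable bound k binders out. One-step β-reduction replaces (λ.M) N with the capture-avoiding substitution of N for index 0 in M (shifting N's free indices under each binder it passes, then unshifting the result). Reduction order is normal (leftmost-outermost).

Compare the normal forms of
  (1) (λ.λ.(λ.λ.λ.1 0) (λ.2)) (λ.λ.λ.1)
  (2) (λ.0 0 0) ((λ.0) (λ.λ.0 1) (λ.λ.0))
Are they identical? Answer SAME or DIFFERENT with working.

Term A:
  start: (λ.λ.(λ.λ.λ.1 0) (λ.2)) (λ.λ.λ.1)
  [1] λ.(λ.λ.λ.1 0) (λ.λ.λ.λ.1)
  [2] λ.λ.λ.1 0

Term B:
  start: (λ.0 0 0) ((λ.0) (λ.λ.0 1) (λ.λ.0))
  [1] (λ.0) (λ.λ.0 1) (λ.λ.0) ((λ.0) (λ.λ.0 1) (λ.λ.0)) ((λ.0) (λ.λ.0 1) (λ.λ.0))
  [2] (λ.λ.0 1) (λ.λ.0) ((λ.0) (λ.λ.0 1) (λ.λ.0)) ((λ.0) (λ.λ.0 1) (λ.λ.0))
  [3] (λ.0 (λ.λ.0)) ((λ.0) (λ.λ.0 1) (λ.λ.0)) ((λ.0) (λ.λ.0 1) (λ.λ.0))
  [4] (λ.0) (λ.λ.0 1) (λ.λ.0) (λ.λ.0) ((λ.0) (λ.λ.0 1) (λ.λ.0))
  [5] (λ.λ.0 1) (λ.λ.0) (λ.λ.0) ((λ.0) (λ.λ.0 1) (λ.λ.0))
  [6] (λ.0 (λ.λ.0)) (λ.λ.0) ((λ.0) (λ.λ.0 1) (λ.λ.0))
  [7] (λ.λ.0) (λ.λ.0) ((λ.0) (λ.λ.0 1) (λ.λ.0))
  [8] (λ.0) ((λ.0) (λ.λ.0 1) (λ.λ.0))
  [9] (λ.0) (λ.λ.0 1) (λ.λ.0)
  [10] (λ.λ.0 1) (λ.λ.0)
  [11] λ.0 (λ.λ.0)

Answer: DIFFERENT — A ⇓ λ.λ.λ.1 0, B ⇓ λ.0 (λ.λ.0)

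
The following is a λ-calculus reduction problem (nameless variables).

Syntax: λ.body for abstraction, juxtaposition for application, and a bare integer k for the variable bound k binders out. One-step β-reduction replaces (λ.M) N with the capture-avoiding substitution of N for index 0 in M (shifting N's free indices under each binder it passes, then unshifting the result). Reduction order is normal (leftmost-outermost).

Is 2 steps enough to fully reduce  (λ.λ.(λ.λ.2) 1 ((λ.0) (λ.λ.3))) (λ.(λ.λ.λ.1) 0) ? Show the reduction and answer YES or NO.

Answer: NO — after 2 steps the term is λ.(λ.1) ((λ.0) (λ.λ.λ.(λ.λ.λ.1) 0)), not yet normal

Working:
  start: (λ.λ.(λ.λ.2) 1 ((λ.0) (λ.λ.3))) (λ.(λ.λ.λ.1) 0)
  →1  λ.(λ.λ.2) (λ.(λ.λ.λ.1) 0) ((λ.0) (λ.λ.λ.(λ.λ.λ.1) 0))
  →2  λ.(λ.1) ((λ.0) (λ.λ.λ.(λ.λ.λ.1) 0))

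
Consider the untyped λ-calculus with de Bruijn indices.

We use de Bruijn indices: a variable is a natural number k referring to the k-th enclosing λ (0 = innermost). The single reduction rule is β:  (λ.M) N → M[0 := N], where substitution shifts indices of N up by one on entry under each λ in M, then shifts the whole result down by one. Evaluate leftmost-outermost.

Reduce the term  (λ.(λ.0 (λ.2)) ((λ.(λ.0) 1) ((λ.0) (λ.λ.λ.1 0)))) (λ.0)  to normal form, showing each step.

Answer: normal form = λ.λ.0  (in 5 steps)

Reduction:
  start: (λ.(λ.0 (λ.2)) ((λ.(λ.0) 1) ((λ.0) (λ.λ.λ.1 0)))) (λ.0)
  [1] (λ.0 (λ.λ.0)) ((λ.(λ.0) (λ.0)) ((λ.0) (λ.λ.λ.1 0)))
  [2] (λ.(λ.0) (λ.0)) ((λ.0) (λ.λ.λ.1 0)) (λ.λ.0)
  [3] (λ.0) (λ.0) (λ.λ.0)
  [4] (λ.0) (λ.λ.0)
  [5] λ.λ.0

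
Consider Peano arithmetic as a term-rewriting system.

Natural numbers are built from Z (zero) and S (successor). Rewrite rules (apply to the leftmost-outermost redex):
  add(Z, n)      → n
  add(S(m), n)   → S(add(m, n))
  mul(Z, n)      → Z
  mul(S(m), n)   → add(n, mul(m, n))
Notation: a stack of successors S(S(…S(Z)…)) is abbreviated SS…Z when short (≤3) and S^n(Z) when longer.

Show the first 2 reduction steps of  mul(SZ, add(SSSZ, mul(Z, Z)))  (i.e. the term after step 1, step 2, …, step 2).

Answer: after 2 steps: add(S(add(SSZ, mul(Z, Z))), mul(Z, add(SSSZ, mul(Z, Z))))

Reduction:
  start: mul(SZ, add(SSSZ, mul(Z, Z)))
  step 1: add(add(SSSZ, mul(Z, Z)), mul(Z, add(SSSZ, mul(Z, Z))))
  step 2: add(S(add(SSZ, mul(Z, Z))), mul(Z, add(SSSZ, mul(Z, Z))))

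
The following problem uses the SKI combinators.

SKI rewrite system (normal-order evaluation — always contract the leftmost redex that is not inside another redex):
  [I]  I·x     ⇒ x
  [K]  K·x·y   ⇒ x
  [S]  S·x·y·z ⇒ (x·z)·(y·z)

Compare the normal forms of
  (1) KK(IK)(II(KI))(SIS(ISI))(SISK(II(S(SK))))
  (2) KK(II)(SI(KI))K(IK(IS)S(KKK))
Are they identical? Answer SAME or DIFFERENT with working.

Answer: DIFFERENT — A ⇓ I, B ⇓ SKI

Reduction:
Term A:
  start: KK(IK)(II(KI))(SIS(ISI))(SISK(II(S(SK))))
  →1  K(II(KI))(SIS(ISI))(SISK(II(S(SK))))
  →2  II(KI)(SISK(II(S(SK))))
  →3  I(KI)(SISK(II(S(SK))))
  →4  KI(SISK(II(S(SK))))
  →5  I

Term B:
  start: KK(II)(SI(KI))K(IK(IS)S(KKK))
  →1  K(SI(KI))K(IK(IS)S(KKK))
  →2  SI(KI)(IK(IS)S(KKK))
  →3  I(IK(IS)S(KKK))(KI(IK(IS)S(KKK)))
  →4  IK(IS)S(KKK)(KI(IK(IS)S(KKK)))
  →5  K(IS)S(KKK)(KI(IK(IS)S(KKK)))
  →6  IS(KKK)(KI(IK(IS)S(KKK)))
  →7  S(KKK)(KI(IK(IS)S(KKK)))
  →8  SK(KI(IK(IS)S(KKK)))
  →9  SKI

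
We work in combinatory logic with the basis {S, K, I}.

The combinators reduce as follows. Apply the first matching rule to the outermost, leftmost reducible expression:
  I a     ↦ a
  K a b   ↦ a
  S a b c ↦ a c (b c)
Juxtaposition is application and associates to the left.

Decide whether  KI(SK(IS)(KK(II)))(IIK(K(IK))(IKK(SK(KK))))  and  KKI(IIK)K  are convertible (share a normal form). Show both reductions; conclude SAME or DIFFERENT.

Answer: DIFFERENT — A ⇓ KK, B ⇓ K

Reduction:
Term A:
  start: KI(SK(IS)(KK(II)))(IIK(K(IK))(IKK(SK(KK))))
  →1  I(IIK(K(IK))(IKK(SK(KK))))
  →2  IIK(K(IK))(IKK(SK(KK)))
  →3  IK(K(IK))(IKK(SK(KK)))
  →4  K(K(IK))(IKK(SK(KK)))
  →5  K(IK)
  →6  KK

Term B:
  start: KKI(IIK)K
  →1  K(IIK)K
  →2  IIK
  →3  IK
  →4  K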